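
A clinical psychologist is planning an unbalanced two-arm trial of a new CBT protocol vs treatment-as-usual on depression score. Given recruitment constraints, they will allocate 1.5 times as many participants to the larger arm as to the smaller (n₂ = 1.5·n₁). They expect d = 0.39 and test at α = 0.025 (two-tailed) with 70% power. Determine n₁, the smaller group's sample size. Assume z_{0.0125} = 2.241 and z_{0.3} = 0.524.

With allocation ratio k = n₂/n₁ = 1.5, Var(x̄₁−x̄₂) = σ²(1/n₁ + 1/(k·n₁)) = σ²·(k+1)/(k·n₁).
So n₁ = (1 + 1/k)·((z_{α/2} + z_β)/d)² = 1.667 × (2.765/0.39)².
n₁ = 1.667 × 50.26 = 83.8.
Round up: n₁ = 84, giving n₂ = 1.5 × 84 = 126.

n₁ = 84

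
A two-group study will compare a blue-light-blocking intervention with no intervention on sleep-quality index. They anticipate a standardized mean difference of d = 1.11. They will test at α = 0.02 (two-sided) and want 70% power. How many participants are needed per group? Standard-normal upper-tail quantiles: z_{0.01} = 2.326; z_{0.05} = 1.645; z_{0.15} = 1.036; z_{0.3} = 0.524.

n = 14 per group

For two independent groups with equal n: n = 2·((z_{α/2} + z_β) / d)².
z_{α/2} + z_β = 2.326 + 0.524 = 2.850.
n = 2 × (2.850 / 1.11)² = 2 × 2.568² = 2 × 6.59 = 13.2.
Round up to the next whole participant.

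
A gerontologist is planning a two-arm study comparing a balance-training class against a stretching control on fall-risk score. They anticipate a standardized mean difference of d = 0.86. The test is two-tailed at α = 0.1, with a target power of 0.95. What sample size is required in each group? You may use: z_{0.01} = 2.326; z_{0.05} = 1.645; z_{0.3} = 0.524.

n = 30 per group

For two independent groups with equal n: n = 2·((z_{α/2} + z_β) / d)².
z_{α/2} + z_β = 1.645 + 1.645 = 3.290.
n = 2 × (3.290 / 0.86)² = 2 × 3.826² = 2 × 14.64 = 29.3.
Round up to the next whole participant.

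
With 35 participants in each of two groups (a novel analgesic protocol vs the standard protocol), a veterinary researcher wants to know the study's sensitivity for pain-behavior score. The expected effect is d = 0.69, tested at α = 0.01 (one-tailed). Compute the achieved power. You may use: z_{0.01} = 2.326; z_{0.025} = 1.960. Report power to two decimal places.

For two equal groups, power = Φ(d·√(n/2) − z_{α}).
d·√(n/2) = 0.69 × √(35/2) = 0.69 × 4.183 = 2.886.
z_β = 2.886 − 2.326 = 0.560.
Power = Φ(0.560) = 0.712.

power ≈ 0.71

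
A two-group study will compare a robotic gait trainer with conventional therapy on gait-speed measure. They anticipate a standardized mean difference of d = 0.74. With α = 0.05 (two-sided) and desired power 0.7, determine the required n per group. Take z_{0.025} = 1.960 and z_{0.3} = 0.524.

n = 23 per group

For two independent groups with equal n: n = 2·((z_{α/2} + z_β) / d)².
z_{α/2} + z_β = 1.960 + 0.524 = 2.484.
n = 2 × (2.484 / 0.74)² = 2 × 3.357² = 2 × 11.27 = 22.5.
Round up to the next whole participant.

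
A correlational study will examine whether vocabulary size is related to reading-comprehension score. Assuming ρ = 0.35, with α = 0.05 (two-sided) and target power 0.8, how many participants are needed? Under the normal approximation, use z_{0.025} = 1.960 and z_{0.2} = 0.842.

n = 62

Fisher's z: C = ½·ln((1+r)/(1−r)) = ½·ln(2.0769) = 0.3654.
n = ((z_{α/2} + z_β)/C)² + 3.
(1.960 + 0.842) / 0.3654 = 2.802 / 0.3654 = 7.668.
n = 7.668² + 3 = 58.80 + 3 = 61.8.
Round up.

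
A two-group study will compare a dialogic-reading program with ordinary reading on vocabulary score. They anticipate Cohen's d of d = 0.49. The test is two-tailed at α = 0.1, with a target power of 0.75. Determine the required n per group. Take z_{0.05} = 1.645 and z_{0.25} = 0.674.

n = 45 per group

For two independent groups with equal n: n = 2·((z_{α/2} + z_β) / d)².
z_{α/2} + z_β = 1.645 + 0.674 = 2.319.
n = 2 × (2.319 / 0.49)² = 2 × 4.733² = 2 × 22.40 = 44.8.
Round up to the next whole participant.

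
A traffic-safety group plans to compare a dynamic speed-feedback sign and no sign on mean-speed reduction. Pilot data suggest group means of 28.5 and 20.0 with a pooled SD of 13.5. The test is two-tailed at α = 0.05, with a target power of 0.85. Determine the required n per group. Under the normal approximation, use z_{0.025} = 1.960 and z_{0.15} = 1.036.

Cohen's d = |M₁ − M₂| / SD_pooled = |28.5 − 20.0| / 13.5 = 8.5 / 13.5 = 0.630.
For two independent groups with equal n: n = 2·((z_{α/2} + z_β) / d)².
z_{α/2} + z_β = 1.960 + 1.036 = 2.996.
n = 2 × (2.996 / 0.630)² = 2 × 4.756² = 2 × 22.62 = 45.2.
Round up to the next whole participant.

n = 46 per group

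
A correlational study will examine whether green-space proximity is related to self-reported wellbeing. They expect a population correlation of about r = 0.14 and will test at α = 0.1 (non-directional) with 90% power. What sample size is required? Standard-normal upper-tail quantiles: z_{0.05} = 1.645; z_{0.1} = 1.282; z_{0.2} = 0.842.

Fisher's z: C = ½·ln((1+r)/(1−r)) = ½·ln(1.3256) = 0.1409.
n = ((z_{α/2} + z_β)/C)² + 3.
(1.645 + 1.282) / 0.1409 = 2.927 / 0.1409 = 20.774.
n = 20.774² + 3 = 431.54 + 3 = 434.5.
Round up.

n = 435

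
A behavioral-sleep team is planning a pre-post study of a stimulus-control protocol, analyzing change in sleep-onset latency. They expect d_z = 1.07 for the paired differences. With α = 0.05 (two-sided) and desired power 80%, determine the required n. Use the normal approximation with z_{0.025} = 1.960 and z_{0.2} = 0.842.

For a paired (one-sample on differences) test: n = ((z_{α/2} + z_β) / d)².
z_{α/2} + z_β = 1.960 + 0.842 = 2.802.
n = (2.802 / 1.07)² = 2.619² = 6.86.
Round up.

n = 7 pairs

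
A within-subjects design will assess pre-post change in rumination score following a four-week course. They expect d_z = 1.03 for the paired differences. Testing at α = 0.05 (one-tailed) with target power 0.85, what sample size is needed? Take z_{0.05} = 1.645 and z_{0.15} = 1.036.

n = 7 pairs

For a paired (one-sample on differences) test: n = ((z_{α} + z_β) / d)².
z_{α} + z_β = 1.645 + 1.036 = 2.681.
n = (2.681 / 1.03)² = 2.603² = 6.78.
Round up.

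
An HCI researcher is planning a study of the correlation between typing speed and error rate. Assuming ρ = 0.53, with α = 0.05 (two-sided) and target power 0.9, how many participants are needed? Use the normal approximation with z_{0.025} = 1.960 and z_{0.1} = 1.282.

n = 34

Fisher's z: C = ½·ln((1+r)/(1−r)) = ½·ln(3.2553) = 0.5901.
n = ((z_{α/2} + z_β)/C)² + 3.
(1.960 + 1.282) / 0.5901 = 3.242 / 0.5901 = 5.494.
n = 5.494² + 3 = 30.18 + 3 = 33.2.
Round up.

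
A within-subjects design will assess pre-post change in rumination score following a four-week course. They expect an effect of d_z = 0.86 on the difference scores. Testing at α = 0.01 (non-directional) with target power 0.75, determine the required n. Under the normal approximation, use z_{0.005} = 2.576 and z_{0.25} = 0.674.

n = 15 pairs

For a paired (one-sample on differences) test: n = ((z_{α/2} + z_β) / d)².
z_{α/2} + z_β = 2.576 + 0.674 = 3.250.
n = (3.250 / 0.86)² = 3.779² = 14.28.
Round up.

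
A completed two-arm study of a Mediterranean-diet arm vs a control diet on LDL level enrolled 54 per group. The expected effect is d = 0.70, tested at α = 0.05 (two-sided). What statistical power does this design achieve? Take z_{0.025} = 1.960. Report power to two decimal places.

power ≈ 0.95

For two equal groups, power = Φ(d·√(n/2) − z_{α/2}).
d·√(n/2) = 0.70 × √(54/2) = 0.70 × 5.196 = 3.637.
z_β = 3.637 − 1.960 = 1.677.
Power = Φ(1.677) = 0.953.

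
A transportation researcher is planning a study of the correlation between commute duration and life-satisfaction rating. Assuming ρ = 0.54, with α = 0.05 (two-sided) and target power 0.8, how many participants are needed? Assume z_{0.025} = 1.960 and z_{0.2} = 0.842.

Fisher's z: C = ½·ln((1+r)/(1−r)) = ½·ln(3.3478) = 0.6042.
n = ((z_{α/2} + z_β)/C)² + 3.
(1.960 + 0.842) / 0.6042 = 2.802 / 0.6042 = 4.638.
n = 4.638² + 3 = 21.51 + 3 = 24.5.
Round up.

n = 25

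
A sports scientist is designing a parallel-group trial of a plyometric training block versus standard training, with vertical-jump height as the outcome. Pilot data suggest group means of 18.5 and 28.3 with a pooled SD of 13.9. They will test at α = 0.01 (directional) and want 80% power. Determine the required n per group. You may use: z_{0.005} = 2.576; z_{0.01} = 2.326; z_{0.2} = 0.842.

n = 41 per group

Cohen's d = |M₁ − M₂| / SD_pooled = |18.5 − 28.3| / 13.9 = 9.8 / 13.9 = 0.705.
For two independent groups with equal n: n = 2·((z_{α} + z_β) / d)².
z_{α} + z_β = 2.326 + 0.842 = 3.168.
n = 2 × (3.168 / 0.705)² = 2 × 4.494² = 2 × 20.19 = 40.4.
Round up to the next whole participant.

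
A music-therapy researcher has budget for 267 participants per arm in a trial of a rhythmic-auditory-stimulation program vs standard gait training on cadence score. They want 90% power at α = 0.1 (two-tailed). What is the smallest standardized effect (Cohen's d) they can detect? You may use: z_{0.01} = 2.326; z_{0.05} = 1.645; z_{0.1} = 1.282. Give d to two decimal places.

d_min ≈ 0.25

For two independent groups of n = 267 each: d_min = (z_{α/2} + z_β)·√(2/n).
z-sum = 1.645 + 1.282 = 2.927.
d_min = 2.927 × √(2/267) = 2.927 × 0.0865 = 0.253.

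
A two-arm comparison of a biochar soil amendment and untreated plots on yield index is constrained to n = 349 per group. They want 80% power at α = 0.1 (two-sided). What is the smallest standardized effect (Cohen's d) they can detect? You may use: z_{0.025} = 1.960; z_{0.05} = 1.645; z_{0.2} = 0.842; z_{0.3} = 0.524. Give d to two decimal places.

d_min ≈ 0.19

For two independent groups of n = 349 each: d_min = (z_{α/2} + z_β)·√(2/n).
z-sum = 1.645 + 0.842 = 2.487.
d_min = 2.487 × √(2/349) = 2.487 × 0.0757 = 0.188.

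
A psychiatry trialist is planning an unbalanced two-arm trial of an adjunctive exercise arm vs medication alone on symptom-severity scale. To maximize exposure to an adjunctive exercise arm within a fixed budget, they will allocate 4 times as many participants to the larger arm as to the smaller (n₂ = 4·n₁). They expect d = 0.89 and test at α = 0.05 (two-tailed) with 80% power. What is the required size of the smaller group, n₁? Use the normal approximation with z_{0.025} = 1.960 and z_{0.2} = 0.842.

With allocation ratio k = n₂/n₁ = 4, Var(x̄₁−x̄₂) = σ²(1/n₁ + 1/(k·n₁)) = σ²·(k+1)/(k·n₁).
So n₁ = (1 + 1/k)·((z_{α/2} + z_β)/d)² = 1.250 × (2.802/0.89)².
n₁ = 1.250 × 9.91 = 12.4.
Round up: n₁ = 13, giving n₂ = 4 × 13 = 52.

n₁ = 13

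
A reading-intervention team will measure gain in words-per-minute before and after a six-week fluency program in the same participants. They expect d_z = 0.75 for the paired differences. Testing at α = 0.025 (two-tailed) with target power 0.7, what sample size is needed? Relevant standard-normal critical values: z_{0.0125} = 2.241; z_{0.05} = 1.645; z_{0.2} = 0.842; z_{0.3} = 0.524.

For a paired (one-sample on differences) test: n = ((z_{α/2} + z_β) / d)².
z_{α/2} + z_β = 2.241 + 0.524 = 2.765.
n = (2.765 / 0.75)² = 3.687² = 13.59.
Round up.

n = 14 pairs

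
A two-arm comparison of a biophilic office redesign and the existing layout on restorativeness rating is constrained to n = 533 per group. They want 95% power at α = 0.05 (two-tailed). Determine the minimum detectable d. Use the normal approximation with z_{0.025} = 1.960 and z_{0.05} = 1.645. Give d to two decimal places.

d_min ≈ 0.22

For two independent groups of n = 533 each: d_min = (z_{α/2} + z_β)·√(2/n).
z-sum = 1.960 + 1.645 = 3.605.
d_min = 3.605 × √(2/533) = 3.605 × 0.0613 = 0.221.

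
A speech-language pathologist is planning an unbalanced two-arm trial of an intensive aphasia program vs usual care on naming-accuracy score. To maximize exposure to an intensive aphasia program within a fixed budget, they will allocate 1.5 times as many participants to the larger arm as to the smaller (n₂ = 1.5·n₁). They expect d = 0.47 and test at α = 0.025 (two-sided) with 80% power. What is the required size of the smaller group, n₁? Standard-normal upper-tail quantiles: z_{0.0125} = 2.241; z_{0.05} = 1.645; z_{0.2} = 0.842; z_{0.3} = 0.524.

n₁ = 72

With allocation ratio k = n₂/n₁ = 1.5, Var(x̄₁−x̄₂) = σ²(1/n₁ + 1/(k·n₁)) = σ²·(k+1)/(k·n₁).
So n₁ = (1 + 1/k)·((z_{α/2} + z_β)/d)² = 1.667 × (3.083/0.47)².
n₁ = 1.667 × 43.03 = 71.7.
Round up: n₁ = 72, giving n₂ = 1.5 × 72 = 108.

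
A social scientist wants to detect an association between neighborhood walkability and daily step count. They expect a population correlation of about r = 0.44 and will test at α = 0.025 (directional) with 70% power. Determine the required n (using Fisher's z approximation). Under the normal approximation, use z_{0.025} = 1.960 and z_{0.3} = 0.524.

n = 31

Fisher's z: C = ½·ln((1+r)/(1−r)) = ½·ln(2.5714) = 0.4722.
n = ((z_{α} + z_β)/C)² + 3.
(1.960 + 0.524) / 0.4722 = 2.484 / 0.4722 = 5.260.
n = 5.260² + 3 = 27.67 + 3 = 30.7.
Round up.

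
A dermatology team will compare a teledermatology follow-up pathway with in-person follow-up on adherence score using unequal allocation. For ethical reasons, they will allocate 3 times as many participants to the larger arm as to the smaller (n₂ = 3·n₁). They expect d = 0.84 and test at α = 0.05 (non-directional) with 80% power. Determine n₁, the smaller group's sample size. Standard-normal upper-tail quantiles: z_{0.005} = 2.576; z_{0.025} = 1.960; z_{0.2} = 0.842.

n₁ = 15

With allocation ratio k = n₂/n₁ = 3, Var(x̄₁−x̄₂) = σ²(1/n₁ + 1/(k·n₁)) = σ²·(k+1)/(k·n₁).
So n₁ = (1 + 1/k)·((z_{α/2} + z_β)/d)² = 1.333 × (2.802/0.84)².
n₁ = 1.333 × 11.13 = 14.8.
Round up: n₁ = 15, giving n₂ = 3 × 15 = 45.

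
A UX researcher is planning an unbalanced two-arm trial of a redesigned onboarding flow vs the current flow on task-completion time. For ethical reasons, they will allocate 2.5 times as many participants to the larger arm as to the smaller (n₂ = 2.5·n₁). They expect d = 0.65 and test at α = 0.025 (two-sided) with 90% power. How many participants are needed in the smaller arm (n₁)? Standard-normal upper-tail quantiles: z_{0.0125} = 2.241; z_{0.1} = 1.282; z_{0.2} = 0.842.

n₁ = 42

With allocation ratio k = n₂/n₁ = 2.5, Var(x̄₁−x̄₂) = σ²(1/n₁ + 1/(k·n₁)) = σ²·(k+1)/(k·n₁).
So n₁ = (1 + 1/k)·((z_{α/2} + z_β)/d)² = 1.400 × (3.523/0.65)².
n₁ = 1.400 × 29.38 = 41.1.
Round up: n₁ = 42, giving n₂ = 2.5 × 42 = 105.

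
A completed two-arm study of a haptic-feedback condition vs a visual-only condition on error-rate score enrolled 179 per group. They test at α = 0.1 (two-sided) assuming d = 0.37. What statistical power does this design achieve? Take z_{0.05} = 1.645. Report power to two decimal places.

For two equal groups, power = Φ(d·√(n/2) − z_{α/2}).
d·√(n/2) = 0.37 × √(179/2) = 0.37 × 9.460 = 3.500.
z_β = 3.500 − 1.645 = 1.855.
Power = Φ(1.855) = 0.968.

power ≈ 0.97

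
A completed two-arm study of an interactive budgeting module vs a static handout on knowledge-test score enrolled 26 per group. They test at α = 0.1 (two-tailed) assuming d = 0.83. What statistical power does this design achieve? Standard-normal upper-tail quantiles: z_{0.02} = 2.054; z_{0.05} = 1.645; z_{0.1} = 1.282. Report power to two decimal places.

For two equal groups, power = Φ(d·√(n/2) − z_{α/2}).
d·√(n/2) = 0.83 × √(26/2) = 0.83 × 3.606 = 2.993.
z_β = 2.993 − 1.645 = 1.348.
Power = Φ(1.348) = 0.911.

power ≈ 0.91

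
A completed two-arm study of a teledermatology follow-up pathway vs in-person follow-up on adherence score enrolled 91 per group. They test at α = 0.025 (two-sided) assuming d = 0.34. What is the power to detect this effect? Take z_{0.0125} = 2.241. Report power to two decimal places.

For two equal groups, power = Φ(d·√(n/2) − z_{α/2}).
d·√(n/2) = 0.34 × √(91/2) = 0.34 × 6.745 = 2.293.
z_β = 2.293 − 2.241 = 0.052.
Power = Φ(0.052) = 0.521.

power ≈ 0.52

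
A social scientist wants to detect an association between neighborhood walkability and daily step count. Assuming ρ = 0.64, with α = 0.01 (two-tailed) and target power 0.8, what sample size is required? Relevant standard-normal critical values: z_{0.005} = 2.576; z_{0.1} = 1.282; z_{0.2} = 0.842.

Fisher's z: C = ½·ln((1+r)/(1−r)) = ½·ln(4.5556) = 0.7582.
n = ((z_{α/2} + z_β)/C)² + 3.
(2.576 + 0.842) / 0.7582 = 3.418 / 0.7582 = 4.508.
n = 4.508² + 3 = 20.32 + 3 = 23.3.
Round up.

n = 24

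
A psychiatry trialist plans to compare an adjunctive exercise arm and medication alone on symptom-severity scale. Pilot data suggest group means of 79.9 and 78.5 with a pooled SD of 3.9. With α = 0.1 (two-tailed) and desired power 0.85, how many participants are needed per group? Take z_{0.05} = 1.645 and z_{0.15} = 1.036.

Cohen's d = |M₁ − M₂| / SD_pooled = |79.9 − 78.5| / 3.9 = 1.4 / 3.9 = 0.359.
For two independent groups with equal n: n = 2·((z_{α/2} + z_β) / d)².
z_{α/2} + z_β = 1.645 + 1.036 = 2.681.
n = 2 × (2.681 / 0.359)² = 2 × 7.468² = 2 × 55.77 = 111.5.
Round up to the next whole participant.

n = 112 per group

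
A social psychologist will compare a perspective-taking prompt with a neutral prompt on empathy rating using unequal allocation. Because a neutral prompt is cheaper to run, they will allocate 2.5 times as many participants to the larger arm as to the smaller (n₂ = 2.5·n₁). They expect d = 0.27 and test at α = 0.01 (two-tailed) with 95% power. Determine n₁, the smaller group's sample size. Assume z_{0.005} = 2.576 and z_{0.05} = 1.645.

n₁ = 343

With allocation ratio k = n₂/n₁ = 2.5, Var(x̄₁−x̄₂) = σ²(1/n₁ + 1/(k·n₁)) = σ²·(k+1)/(k·n₁).
So n₁ = (1 + 1/k)·((z_{α/2} + z_β)/d)² = 1.400 × (4.221/0.27)².
n₁ = 1.400 × 244.40 = 342.2.
Round up: n₁ = 343, giving n₂ = ⌈2.5 × 343⌉ = ⌈857.5⌉ = 858.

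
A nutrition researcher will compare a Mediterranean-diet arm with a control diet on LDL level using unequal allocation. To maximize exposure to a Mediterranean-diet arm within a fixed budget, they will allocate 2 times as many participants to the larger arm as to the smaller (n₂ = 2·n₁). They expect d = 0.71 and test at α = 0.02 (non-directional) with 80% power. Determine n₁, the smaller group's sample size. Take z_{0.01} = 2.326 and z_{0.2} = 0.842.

n₁ = 30

With allocation ratio k = n₂/n₁ = 2, Var(x̄₁−x̄₂) = σ²(1/n₁ + 1/(k·n₁)) = σ²·(k+1)/(k·n₁).
So n₁ = (1 + 1/k)·((z_{α/2} + z_β)/d)² = 1.500 × (3.168/0.71)².
n₁ = 1.500 × 19.91 = 29.9.
Round up: n₁ = 30, giving n₂ = 2 × 30 = 60.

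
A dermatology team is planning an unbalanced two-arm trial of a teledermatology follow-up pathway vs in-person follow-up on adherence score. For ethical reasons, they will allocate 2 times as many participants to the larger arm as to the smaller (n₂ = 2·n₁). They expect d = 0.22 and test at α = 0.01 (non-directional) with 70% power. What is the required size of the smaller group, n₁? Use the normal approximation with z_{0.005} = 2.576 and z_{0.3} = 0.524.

n₁ = 298

With allocation ratio k = n₂/n₁ = 2, Var(x̄₁−x̄₂) = σ²(1/n₁ + 1/(k·n₁)) = σ²·(k+1)/(k·n₁).
So n₁ = (1 + 1/k)·((z_{α/2} + z_β)/d)² = 1.500 × (3.100/0.22)².
n₁ = 1.500 × 198.55 = 297.8.
Round up: n₁ = 298, giving n₂ = 2 × 298 = 596.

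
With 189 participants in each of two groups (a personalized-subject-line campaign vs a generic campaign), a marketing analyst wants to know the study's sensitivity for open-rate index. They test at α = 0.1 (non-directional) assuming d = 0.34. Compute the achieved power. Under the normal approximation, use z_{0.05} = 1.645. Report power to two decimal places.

For two equal groups, power = Φ(d·√(n/2) − z_{α/2}).
d·√(n/2) = 0.34 × √(189/2) = 0.34 × 9.721 = 3.305.
z_β = 3.305 − 1.645 = 1.660.
Power = Φ(1.660) = 0.952.

power ≈ 0.95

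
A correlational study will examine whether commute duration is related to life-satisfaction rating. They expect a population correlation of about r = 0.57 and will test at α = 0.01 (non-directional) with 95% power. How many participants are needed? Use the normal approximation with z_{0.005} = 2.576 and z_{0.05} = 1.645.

Fisher's z: C = ½·ln((1+r)/(1−r)) = ½·ln(3.6512) = 0.6475.
n = ((z_{α/2} + z_β)/C)² + 3.
(2.576 + 1.645) / 0.6475 = 4.221 / 0.6475 = 6.519.
n = 6.519² + 3 = 42.50 + 3 = 45.5.
Round up.

n = 46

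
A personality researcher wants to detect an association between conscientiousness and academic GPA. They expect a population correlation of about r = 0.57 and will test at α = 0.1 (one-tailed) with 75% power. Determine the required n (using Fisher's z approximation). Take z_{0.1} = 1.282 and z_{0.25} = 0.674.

n = 13

Fisher's z: C = ½·ln((1+r)/(1−r)) = ½·ln(3.6512) = 0.6475.
n = ((z_{α} + z_β)/C)² + 3.
(1.282 + 0.674) / 0.6475 = 1.956 / 0.6475 = 3.021.
n = 3.021² + 3 = 9.13 + 3 = 12.1.
Round up.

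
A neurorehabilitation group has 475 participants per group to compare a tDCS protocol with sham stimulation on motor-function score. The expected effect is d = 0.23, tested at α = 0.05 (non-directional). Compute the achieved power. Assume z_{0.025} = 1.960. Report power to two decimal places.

power ≈ 0.94

For two equal groups, power = Φ(d·√(n/2) − z_{α/2}).
d·√(n/2) = 0.23 × √(475/2) = 0.23 × 15.411 = 3.545.
z_β = 3.545 − 1.960 = 1.585.
Power = Φ(1.585) = 0.943.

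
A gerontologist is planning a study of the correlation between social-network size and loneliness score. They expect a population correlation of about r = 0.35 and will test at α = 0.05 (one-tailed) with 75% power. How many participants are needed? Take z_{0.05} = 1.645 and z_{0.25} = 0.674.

n = 44

Fisher's z: C = ½·ln((1+r)/(1−r)) = ½·ln(2.0769) = 0.3654.
n = ((z_{α} + z_β)/C)² + 3.
(1.645 + 0.674) / 0.3654 = 2.319 / 0.3654 = 6.346.
n = 6.346² + 3 = 40.28 + 3 = 43.3.
Round up.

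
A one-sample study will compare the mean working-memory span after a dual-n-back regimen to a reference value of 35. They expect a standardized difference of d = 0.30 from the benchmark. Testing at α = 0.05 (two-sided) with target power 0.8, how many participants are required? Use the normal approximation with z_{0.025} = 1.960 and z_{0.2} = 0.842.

For a one-sample test: n = ((z_{α/2} + z_β) / d)².
z_{α/2} + z_β = 1.960 + 0.842 = 2.802.
n = (2.802 / 0.30)² = 9.340² = 87.24.
Round up.

n = 88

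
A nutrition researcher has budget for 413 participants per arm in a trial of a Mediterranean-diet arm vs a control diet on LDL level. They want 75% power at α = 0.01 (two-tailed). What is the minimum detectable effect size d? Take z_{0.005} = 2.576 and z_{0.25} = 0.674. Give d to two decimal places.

d_min ≈ 0.23

For two independent groups of n = 413 each: d_min = (z_{α/2} + z_β)·√(2/n).
z-sum = 2.576 + 0.674 = 3.250.
d_min = 3.250 × √(2/413) = 3.250 × 0.0696 = 0.226.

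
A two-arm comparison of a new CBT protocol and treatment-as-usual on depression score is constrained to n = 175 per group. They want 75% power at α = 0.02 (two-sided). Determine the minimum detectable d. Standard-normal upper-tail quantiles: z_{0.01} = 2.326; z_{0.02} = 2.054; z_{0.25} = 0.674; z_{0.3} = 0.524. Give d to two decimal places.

For two independent groups of n = 175 each: d_min = (z_{α/2} + z_β)·√(2/n).
z-sum = 2.326 + 0.674 = 3.000.
d_min = 3.000 × √(2/175) = 3.000 × 0.1069 = 0.321.

d_min ≈ 0.32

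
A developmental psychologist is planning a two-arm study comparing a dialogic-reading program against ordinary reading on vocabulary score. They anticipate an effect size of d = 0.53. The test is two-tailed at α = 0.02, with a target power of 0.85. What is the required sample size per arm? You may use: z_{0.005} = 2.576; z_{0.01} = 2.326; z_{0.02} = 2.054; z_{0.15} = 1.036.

For two independent groups with equal n: n = 2·((z_{α/2} + z_β) / d)².
z_{α/2} + z_β = 2.326 + 1.036 = 3.362.
n = 2 × (3.362 / 0.53)² = 2 × 6.343² = 2 × 40.24 = 80.5.
Round up to the next whole participant.

n = 81 per group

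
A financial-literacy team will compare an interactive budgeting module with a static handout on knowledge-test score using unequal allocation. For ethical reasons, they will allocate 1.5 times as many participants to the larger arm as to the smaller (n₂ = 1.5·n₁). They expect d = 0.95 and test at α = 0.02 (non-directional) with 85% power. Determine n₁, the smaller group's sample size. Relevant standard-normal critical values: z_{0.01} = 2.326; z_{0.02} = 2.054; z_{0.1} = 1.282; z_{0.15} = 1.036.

n₁ = 21

With allocation ratio k = n₂/n₁ = 1.5, Var(x̄₁−x̄₂) = σ²(1/n₁ + 1/(k·n₁)) = σ²·(k+1)/(k·n₁).
So n₁ = (1 + 1/k)·((z_{α/2} + z_β)/d)² = 1.667 × (3.362/0.95)².
n₁ = 1.667 × 12.52 = 20.9.
Round up: n₁ = 21, giving n₂ = ⌈1.5 × 21⌉ = ⌈31.5⌉ = 32.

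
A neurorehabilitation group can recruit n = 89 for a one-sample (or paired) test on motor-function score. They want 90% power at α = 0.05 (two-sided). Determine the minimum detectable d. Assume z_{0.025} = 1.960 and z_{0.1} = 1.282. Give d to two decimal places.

For a single sample (or paired design) of n = 89: d_min = (z_{α/2} + z_β)/√n.
z-sum = 1.960 + 1.282 = 3.242.
d_min = 3.242 / √89 = 3.242 / 9.434 = 0.344.

d_min ≈ 0.34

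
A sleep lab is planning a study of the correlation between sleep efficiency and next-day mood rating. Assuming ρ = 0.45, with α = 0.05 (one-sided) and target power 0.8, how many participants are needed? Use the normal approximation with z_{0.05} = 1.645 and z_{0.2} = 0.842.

n = 30

Fisher's z: C = ½·ln((1+r)/(1−r)) = ½·ln(2.6364) = 0.4847.
n = ((z_{α} + z_β)/C)² + 3.
(1.645 + 0.842) / 0.4847 = 2.487 / 0.4847 = 5.131.
n = 5.131² + 3 = 26.33 + 3 = 29.3.
Round up.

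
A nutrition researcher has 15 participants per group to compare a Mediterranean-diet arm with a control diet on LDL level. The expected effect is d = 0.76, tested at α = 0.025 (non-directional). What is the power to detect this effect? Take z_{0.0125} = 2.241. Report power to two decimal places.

For two equal groups, power = Φ(d·√(n/2) − z_{α/2}).
d·√(n/2) = 0.76 × √(15/2) = 0.76 × 2.739 = 2.081.
z_β = 2.081 − 2.241 = -0.160.
Power = Φ(-0.160) = 0.437.

power ≈ 0.44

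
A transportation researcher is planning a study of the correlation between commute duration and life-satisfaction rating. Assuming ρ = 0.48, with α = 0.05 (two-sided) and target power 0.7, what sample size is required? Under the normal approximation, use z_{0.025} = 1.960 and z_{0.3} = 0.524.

n = 26

Fisher's z: C = ½·ln((1+r)/(1−r)) = ½·ln(2.8462) = 0.5230.
n = ((z_{α/2} + z_β)/C)² + 3.
(1.960 + 0.524) / 0.5230 = 2.484 / 0.5230 = 4.750.
n = 4.750² + 3 = 22.56 + 3 = 25.6.
Round up.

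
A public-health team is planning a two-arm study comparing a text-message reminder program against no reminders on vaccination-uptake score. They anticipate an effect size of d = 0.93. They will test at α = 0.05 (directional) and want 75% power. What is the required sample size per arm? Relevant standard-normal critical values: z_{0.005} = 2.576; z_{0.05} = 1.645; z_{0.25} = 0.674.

n = 13 per group

For two independent groups with equal n: n = 2·((z_{α} + z_β) / d)².
z_{α} + z_β = 1.645 + 0.674 = 2.319.
n = 2 × (2.319 / 0.93)² = 2 × 2.494² = 2 × 6.22 = 12.4.
Round up to the next whole participant.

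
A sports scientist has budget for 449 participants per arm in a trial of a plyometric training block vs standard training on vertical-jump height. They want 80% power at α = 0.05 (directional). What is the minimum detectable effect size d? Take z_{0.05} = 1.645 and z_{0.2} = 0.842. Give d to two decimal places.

For two independent groups of n = 449 each: d_min = (z_{α} + z_β)·√(2/n).
z-sum = 1.645 + 0.842 = 2.487.
d_min = 2.487 × √(2/449) = 2.487 × 0.0667 = 0.166.

d_min ≈ 0.17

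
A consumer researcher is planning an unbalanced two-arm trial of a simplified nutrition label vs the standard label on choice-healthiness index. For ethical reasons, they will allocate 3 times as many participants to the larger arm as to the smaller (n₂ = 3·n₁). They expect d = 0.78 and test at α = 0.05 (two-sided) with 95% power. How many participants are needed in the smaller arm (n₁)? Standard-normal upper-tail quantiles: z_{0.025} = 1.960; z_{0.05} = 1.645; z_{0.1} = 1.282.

With allocation ratio k = n₂/n₁ = 3, Var(x̄₁−x̄₂) = σ²(1/n₁ + 1/(k·n₁)) = σ²·(k+1)/(k·n₁).
So n₁ = (1 + 1/k)·((z_{α/2} + z_β)/d)² = 1.333 × (3.605/0.78)².
n₁ = 1.333 × 21.36 = 28.5.
Round up: n₁ = 29, giving n₂ = 3 × 29 = 87.

n₁ = 29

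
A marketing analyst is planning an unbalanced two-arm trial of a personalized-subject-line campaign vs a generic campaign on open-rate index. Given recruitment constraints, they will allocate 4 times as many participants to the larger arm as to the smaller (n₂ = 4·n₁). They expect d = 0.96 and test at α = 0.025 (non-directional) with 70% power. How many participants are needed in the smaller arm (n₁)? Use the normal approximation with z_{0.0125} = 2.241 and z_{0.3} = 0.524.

With allocation ratio k = n₂/n₁ = 4, Var(x̄₁−x̄₂) = σ²(1/n₁ + 1/(k·n₁)) = σ²·(k+1)/(k·n₁).
So n₁ = (1 + 1/k)·((z_{α/2} + z_β)/d)² = 1.250 × (2.765/0.96)².
n₁ = 1.250 × 8.30 = 10.4.
Round up: n₁ = 11, giving n₂ = 4 × 11 = 44.

n₁ = 11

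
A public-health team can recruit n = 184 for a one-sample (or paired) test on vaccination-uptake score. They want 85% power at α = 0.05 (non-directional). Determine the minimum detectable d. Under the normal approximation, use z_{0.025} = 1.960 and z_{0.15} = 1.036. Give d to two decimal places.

For a single sample (or paired design) of n = 184: d_min = (z_{α/2} + z_β)/√n.
z-sum = 1.960 + 1.036 = 2.996.
d_min = 2.996 / √184 = 2.996 / 13.565 = 0.221.

d_min ≈ 0.22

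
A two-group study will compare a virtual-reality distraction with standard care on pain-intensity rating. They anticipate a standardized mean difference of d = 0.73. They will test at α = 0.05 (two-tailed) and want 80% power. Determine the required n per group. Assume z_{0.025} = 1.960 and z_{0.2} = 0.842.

For two independent groups with equal n: n = 2·((z_{α/2} + z_β) / d)².
z_{α/2} + z_β = 1.960 + 0.842 = 2.802.
n = 2 × (2.802 / 0.73)² = 2 × 3.838² = 2 × 14.73 = 29.5.
Round up to the next whole participant.

n = 30 per group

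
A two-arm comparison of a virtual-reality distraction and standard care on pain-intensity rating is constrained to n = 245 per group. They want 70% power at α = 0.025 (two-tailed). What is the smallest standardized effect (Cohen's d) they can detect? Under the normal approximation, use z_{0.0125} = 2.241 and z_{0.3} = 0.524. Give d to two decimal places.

d_min ≈ 0.25

For two independent groups of n = 245 each: d_min = (z_{α/2} + z_β)·√(2/n).
z-sum = 2.241 + 0.524 = 2.765.
d_min = 2.765 × √(2/245) = 2.765 × 0.0904 = 0.250.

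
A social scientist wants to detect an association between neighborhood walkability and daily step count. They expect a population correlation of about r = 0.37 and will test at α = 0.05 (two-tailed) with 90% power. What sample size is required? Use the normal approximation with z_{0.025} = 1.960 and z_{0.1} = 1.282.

n = 73

Fisher's z: C = ½·ln((1+r)/(1−r)) = ½·ln(2.1746) = 0.3884.
n = ((z_{α/2} + z_β)/C)² + 3.
(1.960 + 1.282) / 0.3884 = 3.242 / 0.3884 = 8.347.
n = 8.347² + 3 = 69.67 + 3 = 72.7.
Round up.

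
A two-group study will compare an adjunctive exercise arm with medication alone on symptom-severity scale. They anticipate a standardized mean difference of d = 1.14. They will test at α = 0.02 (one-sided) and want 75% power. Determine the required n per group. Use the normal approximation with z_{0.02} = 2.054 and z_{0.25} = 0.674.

For two independent groups with equal n: n = 2·((z_{α} + z_β) / d)².
z_{α} + z_β = 2.054 + 0.674 = 2.728.
n = 2 × (2.728 / 1.14)² = 2 × 2.393² = 2 × 5.73 = 11.5.
Round up to the next whole participant.

n = 12 per group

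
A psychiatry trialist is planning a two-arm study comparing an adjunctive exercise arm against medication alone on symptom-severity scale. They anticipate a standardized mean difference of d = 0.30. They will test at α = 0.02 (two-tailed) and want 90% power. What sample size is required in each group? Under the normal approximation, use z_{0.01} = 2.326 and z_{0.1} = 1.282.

For two independent groups with equal n: n = 2·((z_{α/2} + z_β) / d)².
z_{α/2} + z_β = 2.326 + 1.282 = 3.608.
n = 2 × (3.608 / 0.30)² = 2 × 12.027² = 2 × 144.64 = 289.3.
Round up to the next whole participant.

n = 290 per group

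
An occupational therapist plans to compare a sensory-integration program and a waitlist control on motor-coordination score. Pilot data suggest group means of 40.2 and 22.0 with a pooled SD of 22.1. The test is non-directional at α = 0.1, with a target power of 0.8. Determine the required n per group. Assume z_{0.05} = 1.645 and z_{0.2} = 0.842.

Cohen's d = |M₁ − M₂| / SD_pooled = |40.2 − 22.0| / 22.1 = 18.2 / 22.1 = 0.824.
For two independent groups with equal n: n = 2·((z_{α/2} + z_β) / d)².
z_{α/2} + z_β = 1.645 + 0.842 = 2.487.
n = 2 × (2.487 / 0.824)² = 2 × 3.018² = 2 × 9.11 = 18.2.
Round up to the next whole participant.

n = 19 per group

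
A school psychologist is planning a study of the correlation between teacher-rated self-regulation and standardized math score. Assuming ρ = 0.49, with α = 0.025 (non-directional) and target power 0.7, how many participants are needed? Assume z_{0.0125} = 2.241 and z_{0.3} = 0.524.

Fisher's z: C = ½·ln((1+r)/(1−r)) = ½·ln(2.9216) = 0.5361.
n = ((z_{α/2} + z_β)/C)² + 3.
(2.241 + 0.524) / 0.5361 = 2.765 / 0.5361 = 5.158.
n = 5.158² + 3 = 26.60 + 3 = 29.6.
Round up.

n = 30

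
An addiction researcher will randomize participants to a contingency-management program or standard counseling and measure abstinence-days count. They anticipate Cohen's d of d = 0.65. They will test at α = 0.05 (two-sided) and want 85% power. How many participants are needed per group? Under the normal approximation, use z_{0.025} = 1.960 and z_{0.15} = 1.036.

For two independent groups with equal n: n = 2·((z_{α/2} + z_β) / d)².
z_{α/2} + z_β = 1.960 + 1.036 = 2.996.
n = 2 × (2.996 / 0.65)² = 2 × 4.609² = 2 × 21.25 = 42.5.
Round up to the next whole participant.

n = 43 per group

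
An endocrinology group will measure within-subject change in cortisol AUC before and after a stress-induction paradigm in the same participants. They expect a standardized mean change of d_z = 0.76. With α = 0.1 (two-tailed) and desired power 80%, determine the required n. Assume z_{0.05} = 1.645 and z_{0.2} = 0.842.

For a paired (one-sample on differences) test: n = ((z_{α/2} + z_β) / d)².
z_{α/2} + z_β = 1.645 + 0.842 = 2.487.
n = (2.487 / 0.76)² = 3.272² = 10.71.
Round up.

n = 11 pairs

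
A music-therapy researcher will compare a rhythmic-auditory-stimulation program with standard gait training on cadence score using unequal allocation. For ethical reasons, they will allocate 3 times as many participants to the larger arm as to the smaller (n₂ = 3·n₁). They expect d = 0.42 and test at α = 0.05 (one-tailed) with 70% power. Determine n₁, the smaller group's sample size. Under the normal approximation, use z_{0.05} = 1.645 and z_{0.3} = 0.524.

With allocation ratio k = n₂/n₁ = 3, Var(x̄₁−x̄₂) = σ²(1/n₁ + 1/(k·n₁)) = σ²·(k+1)/(k·n₁).
So n₁ = (1 + 1/k)·((z_{α} + z_β)/d)² = 1.333 × (2.169/0.42)².
n₁ = 1.333 × 26.67 = 35.6.
Round up: n₁ = 36, giving n₂ = 3 × 36 = 108.

n₁ = 36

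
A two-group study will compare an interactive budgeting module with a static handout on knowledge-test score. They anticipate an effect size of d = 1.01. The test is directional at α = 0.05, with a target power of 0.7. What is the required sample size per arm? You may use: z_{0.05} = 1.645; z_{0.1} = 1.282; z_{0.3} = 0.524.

n = 10 per group

For two independent groups with equal n: n = 2·((z_{α} + z_β) / d)².
z_{α} + z_β = 1.645 + 0.524 = 2.169.
n = 2 × (2.169 / 1.01)² = 2 × 2.148² = 2 × 4.61 = 9.2.
Round up to the next whole participant.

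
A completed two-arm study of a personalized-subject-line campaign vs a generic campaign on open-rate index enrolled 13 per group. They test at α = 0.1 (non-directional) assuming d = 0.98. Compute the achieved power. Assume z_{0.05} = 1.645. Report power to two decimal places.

For two equal groups, power = Φ(d·√(n/2) − z_{α/2}).
d·√(n/2) = 0.98 × √(13/2) = 0.98 × 2.550 = 2.499.
z_β = 2.499 − 1.645 = 0.854.
Power = Φ(0.854) = 0.803.

power ≈ 0.80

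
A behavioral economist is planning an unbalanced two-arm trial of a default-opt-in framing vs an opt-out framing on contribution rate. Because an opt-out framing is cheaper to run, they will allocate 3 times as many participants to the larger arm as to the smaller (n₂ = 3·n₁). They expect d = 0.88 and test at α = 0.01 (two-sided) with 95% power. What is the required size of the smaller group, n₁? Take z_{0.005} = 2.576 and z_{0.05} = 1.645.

With allocation ratio k = n₂/n₁ = 3, Var(x̄₁−x̄₂) = σ²(1/n₁ + 1/(k·n₁)) = σ²·(k+1)/(k·n₁).
So n₁ = (1 + 1/k)·((z_{α/2} + z_β)/d)² = 1.333 × (4.221/0.88)².
n₁ = 1.333 × 23.01 = 30.7.
Round up: n₁ = 31, giving n₂ = 3 × 31 = 93.

n₁ = 31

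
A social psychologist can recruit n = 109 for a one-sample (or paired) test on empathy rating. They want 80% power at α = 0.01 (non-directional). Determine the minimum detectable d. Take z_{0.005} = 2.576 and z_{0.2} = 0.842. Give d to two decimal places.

d_min ≈ 0.33

For a single sample (or paired design) of n = 109: d_min = (z_{α/2} + z_β)/√n.
z-sum = 2.576 + 0.842 = 3.418.
d_min = 3.418 / √109 = 3.418 / 10.440 = 0.327.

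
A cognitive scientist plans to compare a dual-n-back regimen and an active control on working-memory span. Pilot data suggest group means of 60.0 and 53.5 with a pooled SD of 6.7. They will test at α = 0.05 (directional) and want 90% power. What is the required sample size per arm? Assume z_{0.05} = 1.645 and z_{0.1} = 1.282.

n = 19 per group

Cohen's d = |M₁ − M₂| / SD_pooled = |60.0 − 53.5| / 6.7 = 6.5 / 6.7 = 0.970.
For two independent groups with equal n: n = 2·((z_{α} + z_β) / d)².
z_{α} + z_β = 1.645 + 1.282 = 2.927.
n = 2 × (2.927 / 0.970)² = 2 × 3.018² = 2 × 9.11 = 18.2.
Round up to the next whole participant.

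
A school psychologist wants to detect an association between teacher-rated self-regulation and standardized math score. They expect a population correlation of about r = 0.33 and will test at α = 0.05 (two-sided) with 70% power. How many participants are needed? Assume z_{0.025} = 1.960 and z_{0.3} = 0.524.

Fisher's z: C = ½·ln((1+r)/(1−r)) = ½·ln(1.9851) = 0.3428.
n = ((z_{α/2} + z_β)/C)² + 3.
(1.960 + 0.524) / 0.3428 = 2.484 / 0.3428 = 7.246.
n = 7.246² + 3 = 52.51 + 3 = 55.5.
Round up.

n = 56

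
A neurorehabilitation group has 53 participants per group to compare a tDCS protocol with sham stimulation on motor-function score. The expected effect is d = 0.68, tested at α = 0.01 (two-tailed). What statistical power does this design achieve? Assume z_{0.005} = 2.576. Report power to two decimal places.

power ≈ 0.82

For two equal groups, power = Φ(d·√(n/2) − z_{α/2}).
d·√(n/2) = 0.68 × √(53/2) = 0.68 × 5.148 = 3.501.
z_β = 3.501 − 2.576 = 0.925.
Power = Φ(0.925) = 0.822.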